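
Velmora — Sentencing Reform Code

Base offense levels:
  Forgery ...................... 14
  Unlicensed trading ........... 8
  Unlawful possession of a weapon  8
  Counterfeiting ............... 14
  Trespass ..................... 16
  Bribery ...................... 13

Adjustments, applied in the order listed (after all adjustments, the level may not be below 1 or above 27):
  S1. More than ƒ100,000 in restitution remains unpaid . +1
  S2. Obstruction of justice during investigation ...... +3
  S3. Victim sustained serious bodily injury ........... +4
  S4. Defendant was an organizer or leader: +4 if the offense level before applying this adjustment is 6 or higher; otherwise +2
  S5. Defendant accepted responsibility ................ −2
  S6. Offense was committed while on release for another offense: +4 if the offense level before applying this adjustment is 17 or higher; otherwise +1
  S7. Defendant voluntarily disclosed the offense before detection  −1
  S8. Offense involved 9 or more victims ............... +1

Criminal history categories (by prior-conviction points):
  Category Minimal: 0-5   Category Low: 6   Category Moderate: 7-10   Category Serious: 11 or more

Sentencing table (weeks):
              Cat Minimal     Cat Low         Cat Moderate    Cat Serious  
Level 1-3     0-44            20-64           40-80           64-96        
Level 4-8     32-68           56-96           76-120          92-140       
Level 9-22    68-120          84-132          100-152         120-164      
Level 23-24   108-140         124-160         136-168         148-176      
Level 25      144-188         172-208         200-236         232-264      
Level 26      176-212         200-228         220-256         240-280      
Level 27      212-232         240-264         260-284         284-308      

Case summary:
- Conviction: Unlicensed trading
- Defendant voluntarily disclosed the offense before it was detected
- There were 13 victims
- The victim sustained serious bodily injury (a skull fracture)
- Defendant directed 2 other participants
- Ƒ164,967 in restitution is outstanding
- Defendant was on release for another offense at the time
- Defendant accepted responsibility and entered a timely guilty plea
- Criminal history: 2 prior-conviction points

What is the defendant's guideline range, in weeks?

Base offense level for unlicensed trading: 8.
S1 applies: 8 + 1 = 9.
S3 applies: 9 + 4 = 13.
S4 applies (level before this adjustment is 13 ≥ 6, so +4): 13 + 4 = 17.
S5 applies: 17 − 2 = 15.
S6 applies (level before this adjustment is 15 < 17, so +1): 15 + 1 = 16.
S7 applies: 16 − 1 = 15.
S8 applies: 15 + 1 = 16.
Final offense level: 16.
Criminal history: 2 prior points → Category Minimal (0-5).
Level 16 falls in the 9-22 band.
Grid: Level 9-22 × Category Minimal = 68-120 weeks.

68-120 weeks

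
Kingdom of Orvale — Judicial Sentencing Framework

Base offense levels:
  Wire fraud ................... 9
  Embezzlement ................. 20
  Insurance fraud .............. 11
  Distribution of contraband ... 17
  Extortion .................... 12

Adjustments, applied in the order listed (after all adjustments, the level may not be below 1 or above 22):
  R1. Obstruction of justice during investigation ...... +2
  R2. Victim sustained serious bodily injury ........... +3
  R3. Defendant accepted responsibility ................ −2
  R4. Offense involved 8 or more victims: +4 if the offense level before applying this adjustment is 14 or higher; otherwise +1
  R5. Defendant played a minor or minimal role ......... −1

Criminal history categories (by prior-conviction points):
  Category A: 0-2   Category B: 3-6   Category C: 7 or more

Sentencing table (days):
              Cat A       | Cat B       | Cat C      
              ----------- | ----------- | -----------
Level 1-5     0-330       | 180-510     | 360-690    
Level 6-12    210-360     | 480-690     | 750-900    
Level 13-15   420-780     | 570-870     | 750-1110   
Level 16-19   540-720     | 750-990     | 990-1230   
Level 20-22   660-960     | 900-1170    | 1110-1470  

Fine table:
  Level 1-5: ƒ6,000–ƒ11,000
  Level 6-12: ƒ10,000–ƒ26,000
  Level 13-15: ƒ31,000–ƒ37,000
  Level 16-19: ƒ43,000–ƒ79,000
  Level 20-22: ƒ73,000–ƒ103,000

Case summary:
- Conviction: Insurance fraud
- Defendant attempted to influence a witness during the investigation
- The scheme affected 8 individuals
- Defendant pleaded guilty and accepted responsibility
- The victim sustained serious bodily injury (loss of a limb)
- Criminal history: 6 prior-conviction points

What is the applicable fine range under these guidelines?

ƒ43,000–ƒ79,000

Base offense level for insurance fraud: 11.
R1 applies: 11 + 2 = 13.
R2 applies: 13 + 3 = 16.
R3 applies: 16 − 2 = 14.
R4 applies (level before this adjustment is 14 ≥ 14, so +4): 14 + 4 = 18.
R5 does not apply.
Final offense level: 18.
Level 18 falls in the 16-19 band.
Fine table: Level 16-19 → ƒ43,000–ƒ79,000.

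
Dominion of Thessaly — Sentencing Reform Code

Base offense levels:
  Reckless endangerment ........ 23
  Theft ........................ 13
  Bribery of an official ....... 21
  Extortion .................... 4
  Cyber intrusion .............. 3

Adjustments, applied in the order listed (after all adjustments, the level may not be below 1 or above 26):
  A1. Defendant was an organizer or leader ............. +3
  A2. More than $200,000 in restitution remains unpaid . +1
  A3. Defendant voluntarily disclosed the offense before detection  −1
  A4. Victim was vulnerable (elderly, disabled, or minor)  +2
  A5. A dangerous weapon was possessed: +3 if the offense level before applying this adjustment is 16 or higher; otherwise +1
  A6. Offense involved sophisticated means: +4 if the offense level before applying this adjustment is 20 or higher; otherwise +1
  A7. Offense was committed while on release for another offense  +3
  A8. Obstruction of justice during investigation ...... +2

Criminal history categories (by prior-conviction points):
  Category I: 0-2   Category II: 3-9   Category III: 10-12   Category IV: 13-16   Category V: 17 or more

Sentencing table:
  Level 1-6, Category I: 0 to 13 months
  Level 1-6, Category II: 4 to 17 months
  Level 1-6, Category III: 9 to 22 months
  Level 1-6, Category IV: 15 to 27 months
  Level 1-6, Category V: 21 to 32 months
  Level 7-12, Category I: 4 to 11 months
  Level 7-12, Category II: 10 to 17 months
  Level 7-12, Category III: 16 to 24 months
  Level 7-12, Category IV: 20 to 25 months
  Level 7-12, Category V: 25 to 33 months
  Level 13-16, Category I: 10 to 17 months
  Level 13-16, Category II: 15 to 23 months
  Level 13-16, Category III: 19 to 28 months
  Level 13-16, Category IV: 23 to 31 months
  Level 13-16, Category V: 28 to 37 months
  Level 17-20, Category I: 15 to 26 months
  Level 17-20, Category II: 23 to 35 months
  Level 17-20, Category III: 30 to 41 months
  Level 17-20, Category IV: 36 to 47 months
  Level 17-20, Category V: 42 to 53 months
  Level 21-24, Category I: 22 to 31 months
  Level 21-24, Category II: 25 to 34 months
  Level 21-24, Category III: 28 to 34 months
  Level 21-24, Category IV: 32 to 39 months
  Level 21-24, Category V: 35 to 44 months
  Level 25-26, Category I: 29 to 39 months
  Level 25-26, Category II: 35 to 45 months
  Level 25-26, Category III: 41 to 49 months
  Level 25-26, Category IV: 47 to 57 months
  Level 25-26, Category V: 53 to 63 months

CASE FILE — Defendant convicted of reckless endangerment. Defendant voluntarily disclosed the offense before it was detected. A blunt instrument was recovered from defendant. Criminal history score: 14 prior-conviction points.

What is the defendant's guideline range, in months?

Base offense level for reckless endangerment: 23.
A1 does not apply.
A2 does not apply.
A3 applies: 23 − 1 = 22.
A5 applies (level before this adjustment is 22 ≥ 16, so +3): 22 + 3 = 25.
A6 does not apply.
A7 does not apply.
Final offense level: 25.
Criminal history: 14 prior points → Category IV (13-16).
Level 25 falls in the 25-26 band.
Grid: Level 25-26 × Category IV = 47-57 months.

47-57 months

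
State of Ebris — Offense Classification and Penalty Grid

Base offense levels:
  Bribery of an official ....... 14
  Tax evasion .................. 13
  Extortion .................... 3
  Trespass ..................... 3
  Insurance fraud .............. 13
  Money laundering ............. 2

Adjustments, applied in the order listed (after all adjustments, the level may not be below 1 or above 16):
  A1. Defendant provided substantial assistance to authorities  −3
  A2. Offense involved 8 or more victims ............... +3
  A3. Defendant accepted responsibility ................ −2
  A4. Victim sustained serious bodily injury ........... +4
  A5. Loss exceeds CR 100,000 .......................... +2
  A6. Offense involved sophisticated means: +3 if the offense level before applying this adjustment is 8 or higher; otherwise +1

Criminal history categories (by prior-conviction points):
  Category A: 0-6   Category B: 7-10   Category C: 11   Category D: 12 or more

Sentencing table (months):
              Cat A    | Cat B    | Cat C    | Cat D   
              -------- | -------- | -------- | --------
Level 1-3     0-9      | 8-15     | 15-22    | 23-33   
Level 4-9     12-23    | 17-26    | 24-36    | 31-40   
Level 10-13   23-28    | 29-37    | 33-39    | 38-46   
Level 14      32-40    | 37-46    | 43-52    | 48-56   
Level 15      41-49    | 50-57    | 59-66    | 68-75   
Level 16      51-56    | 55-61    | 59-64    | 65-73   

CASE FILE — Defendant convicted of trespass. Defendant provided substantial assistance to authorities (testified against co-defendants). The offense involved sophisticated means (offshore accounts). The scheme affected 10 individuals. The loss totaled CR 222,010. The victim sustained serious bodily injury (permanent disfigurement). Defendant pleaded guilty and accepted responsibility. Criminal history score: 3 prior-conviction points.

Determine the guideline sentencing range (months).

12-23 months

Base offense level for trespass: 3.
A1 applies: 3 − 3 = 0.
A2 applies: 0 + 3 = 3.
A3 applies: 3 − 2 = 1.
A4 applies: 1 + 4 = 5.
A5 applies: 5 + 2 = 7.
A6 applies (level before this adjustment is 7 < 8, so +1): 7 + 1 = 8.
Final offense level: 8.
Criminal history: 3 prior points → Category A (0-6).
Level 8 falls in the 4-9 band.
Grid: Level 4-9 × Category A = 12-23 months.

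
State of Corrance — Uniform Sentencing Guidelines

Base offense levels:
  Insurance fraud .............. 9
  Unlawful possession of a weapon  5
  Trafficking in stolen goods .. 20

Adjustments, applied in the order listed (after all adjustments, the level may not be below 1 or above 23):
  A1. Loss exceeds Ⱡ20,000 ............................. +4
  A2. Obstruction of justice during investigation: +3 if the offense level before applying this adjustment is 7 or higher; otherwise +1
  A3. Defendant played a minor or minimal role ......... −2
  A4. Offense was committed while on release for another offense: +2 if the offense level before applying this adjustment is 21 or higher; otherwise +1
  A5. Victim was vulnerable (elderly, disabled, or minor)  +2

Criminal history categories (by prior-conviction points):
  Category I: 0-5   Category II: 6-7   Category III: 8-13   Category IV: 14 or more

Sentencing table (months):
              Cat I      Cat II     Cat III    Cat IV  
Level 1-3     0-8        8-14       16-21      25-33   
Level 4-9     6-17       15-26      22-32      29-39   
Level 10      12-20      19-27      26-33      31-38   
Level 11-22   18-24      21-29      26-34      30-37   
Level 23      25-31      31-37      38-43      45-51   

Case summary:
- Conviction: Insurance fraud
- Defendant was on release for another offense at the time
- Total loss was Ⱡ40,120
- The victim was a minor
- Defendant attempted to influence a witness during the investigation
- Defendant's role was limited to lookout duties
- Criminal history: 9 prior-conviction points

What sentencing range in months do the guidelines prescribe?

26-34 months

Base offense level for insurance fraud: 9.
A1 applies: 9 + 4 = 13.
A2 applies (level before this adjustment is 13 ≥ 7, so +3): 13 + 3 = 16.
A3 applies: 16 − 2 = 14.
A4 applies (level before this adjustment is 14 < 21, so +1): 14 + 1 = 15.
A5 applies: 15 + 2 = 17.
Final offense level: 17.
Criminal history: 9 prior points → Category III (8-13).
Level 17 falls in the 11-22 band.
Grid: Level 11-22 × Category III = 26-34 months.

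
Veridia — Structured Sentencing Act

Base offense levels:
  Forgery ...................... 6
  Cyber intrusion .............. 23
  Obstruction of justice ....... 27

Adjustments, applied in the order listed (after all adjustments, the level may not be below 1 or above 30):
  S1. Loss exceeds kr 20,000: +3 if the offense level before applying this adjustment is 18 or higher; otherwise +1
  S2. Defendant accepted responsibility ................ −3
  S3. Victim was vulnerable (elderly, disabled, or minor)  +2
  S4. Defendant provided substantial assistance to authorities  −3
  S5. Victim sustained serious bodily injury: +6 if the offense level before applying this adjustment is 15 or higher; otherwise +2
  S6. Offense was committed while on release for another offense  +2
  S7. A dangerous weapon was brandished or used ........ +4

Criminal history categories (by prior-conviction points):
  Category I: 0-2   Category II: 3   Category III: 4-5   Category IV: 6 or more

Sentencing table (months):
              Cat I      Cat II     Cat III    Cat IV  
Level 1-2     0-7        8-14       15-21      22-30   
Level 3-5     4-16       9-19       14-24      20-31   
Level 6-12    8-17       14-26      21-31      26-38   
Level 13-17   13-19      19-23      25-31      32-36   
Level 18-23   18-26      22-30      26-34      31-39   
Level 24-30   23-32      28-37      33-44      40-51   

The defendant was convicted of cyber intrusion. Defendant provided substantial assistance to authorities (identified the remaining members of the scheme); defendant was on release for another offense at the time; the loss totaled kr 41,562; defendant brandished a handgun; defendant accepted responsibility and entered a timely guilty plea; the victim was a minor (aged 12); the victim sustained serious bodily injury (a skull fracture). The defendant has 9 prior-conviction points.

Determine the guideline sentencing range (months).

40-51 months

Base offense level for cyber intrusion: 23.
S1 applies (level before this adjustment is 23 ≥ 18, so +3): 23 + 3 = 26.
S2 applies: 26 − 3 = 23.
S3 applies: 23 + 2 = 25.
S4 applies: 25 − 3 = 22.
S5 applies (level before this adjustment is 22 ≥ 15, so +6): 22 + 6 = 28.
S6 applies: 28 + 2 = 30.
S7 applies: 30 + 4 = 34.
Level 34 exceeds the maximum of 30; capped at 30.
Final offense level: 30.
Criminal history: 9 prior points → Category IV (6+).
Level 30 falls in the 24-30 band.
Grid: Level 24-30 × Category IV = 40-51 months.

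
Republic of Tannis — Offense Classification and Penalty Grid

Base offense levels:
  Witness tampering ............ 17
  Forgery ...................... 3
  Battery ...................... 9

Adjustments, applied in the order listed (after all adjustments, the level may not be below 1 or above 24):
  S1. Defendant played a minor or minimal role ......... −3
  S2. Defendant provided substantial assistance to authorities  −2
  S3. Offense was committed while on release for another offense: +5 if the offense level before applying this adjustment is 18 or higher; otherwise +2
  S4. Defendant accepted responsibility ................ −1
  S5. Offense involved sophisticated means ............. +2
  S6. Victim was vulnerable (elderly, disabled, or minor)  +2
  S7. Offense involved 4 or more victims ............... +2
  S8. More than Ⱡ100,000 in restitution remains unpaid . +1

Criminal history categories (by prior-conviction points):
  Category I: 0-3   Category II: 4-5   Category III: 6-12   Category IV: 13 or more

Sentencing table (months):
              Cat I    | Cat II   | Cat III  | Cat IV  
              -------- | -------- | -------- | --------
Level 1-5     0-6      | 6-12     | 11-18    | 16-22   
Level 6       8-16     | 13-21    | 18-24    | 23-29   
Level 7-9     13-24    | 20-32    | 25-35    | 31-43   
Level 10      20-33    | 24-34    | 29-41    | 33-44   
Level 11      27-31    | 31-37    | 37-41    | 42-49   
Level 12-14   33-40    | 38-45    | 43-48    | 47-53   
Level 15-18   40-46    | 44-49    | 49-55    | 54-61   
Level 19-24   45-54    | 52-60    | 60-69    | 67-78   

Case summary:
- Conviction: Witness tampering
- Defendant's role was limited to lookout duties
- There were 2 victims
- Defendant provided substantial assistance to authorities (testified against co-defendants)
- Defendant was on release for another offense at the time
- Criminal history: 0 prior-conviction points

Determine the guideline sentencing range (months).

33-40 months

Base offense level for witness tampering: 17.
S1 applies: 17 − 3 = 14.
S2 applies: 14 − 2 = 12.
S3 applies (level before this adjustment is 12 < 18, so +2): 12 + 2 = 14.
S4 does not apply.
S5 does not apply.
S6 does not apply.
S7 does not apply.
S8 does not apply.
Final offense level: 14.
Criminal history: 0 prior points → Category I (0-3).
Level 14 falls in the 12-14 band.
Grid: Level 12-14 × Category I = 33-40 months.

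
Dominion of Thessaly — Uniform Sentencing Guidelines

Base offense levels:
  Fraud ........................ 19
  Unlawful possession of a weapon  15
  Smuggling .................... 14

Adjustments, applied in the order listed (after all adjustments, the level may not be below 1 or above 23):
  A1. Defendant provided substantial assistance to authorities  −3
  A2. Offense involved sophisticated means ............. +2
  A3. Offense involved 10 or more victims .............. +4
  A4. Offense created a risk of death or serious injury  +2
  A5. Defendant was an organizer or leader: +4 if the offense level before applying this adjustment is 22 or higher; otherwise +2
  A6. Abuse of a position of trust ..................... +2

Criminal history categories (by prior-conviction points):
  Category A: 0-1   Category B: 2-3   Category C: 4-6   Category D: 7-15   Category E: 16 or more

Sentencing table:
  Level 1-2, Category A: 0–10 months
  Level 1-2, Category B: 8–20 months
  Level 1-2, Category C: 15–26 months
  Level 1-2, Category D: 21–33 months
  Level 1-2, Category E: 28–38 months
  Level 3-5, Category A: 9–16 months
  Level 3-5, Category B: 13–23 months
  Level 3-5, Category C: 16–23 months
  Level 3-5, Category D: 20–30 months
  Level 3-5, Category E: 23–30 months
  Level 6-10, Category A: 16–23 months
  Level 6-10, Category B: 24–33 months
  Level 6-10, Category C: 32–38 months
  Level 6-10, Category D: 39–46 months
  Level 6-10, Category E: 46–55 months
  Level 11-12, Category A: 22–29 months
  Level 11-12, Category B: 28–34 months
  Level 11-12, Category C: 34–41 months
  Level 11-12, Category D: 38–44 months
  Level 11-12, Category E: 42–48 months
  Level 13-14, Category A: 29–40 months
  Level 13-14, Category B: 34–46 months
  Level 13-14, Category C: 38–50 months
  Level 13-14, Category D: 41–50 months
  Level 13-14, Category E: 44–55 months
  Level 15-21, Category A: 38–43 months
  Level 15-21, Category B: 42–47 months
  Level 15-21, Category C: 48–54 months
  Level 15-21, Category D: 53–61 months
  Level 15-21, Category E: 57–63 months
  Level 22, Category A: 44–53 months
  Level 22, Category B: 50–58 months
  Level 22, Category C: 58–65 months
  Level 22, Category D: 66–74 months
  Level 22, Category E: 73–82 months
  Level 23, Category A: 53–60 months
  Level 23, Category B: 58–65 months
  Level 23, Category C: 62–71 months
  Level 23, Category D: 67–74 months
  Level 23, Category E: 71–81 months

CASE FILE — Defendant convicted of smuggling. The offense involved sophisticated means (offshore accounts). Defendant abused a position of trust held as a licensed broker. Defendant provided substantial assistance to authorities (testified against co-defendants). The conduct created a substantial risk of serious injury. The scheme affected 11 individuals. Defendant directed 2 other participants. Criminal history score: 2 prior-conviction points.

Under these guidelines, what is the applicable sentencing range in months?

Base offense level for smuggling: 14.
A1 applies: 14 − 3 = 11.
A2 applies: 11 + 2 = 13.
A3 applies: 13 + 4 = 17.
A4 applies: 17 + 2 = 19.
A5 applies (level before this adjustment is 19 < 22, so +2): 19 + 2 = 21.
A6 applies: 21 + 2 = 23.
Final offense level: 23.
Criminal history: 2 prior points → Category B (2-3).
Level 23 falls in the 23 band.
Grid: Level 23 × Category B = 58-65 months.

58-65 months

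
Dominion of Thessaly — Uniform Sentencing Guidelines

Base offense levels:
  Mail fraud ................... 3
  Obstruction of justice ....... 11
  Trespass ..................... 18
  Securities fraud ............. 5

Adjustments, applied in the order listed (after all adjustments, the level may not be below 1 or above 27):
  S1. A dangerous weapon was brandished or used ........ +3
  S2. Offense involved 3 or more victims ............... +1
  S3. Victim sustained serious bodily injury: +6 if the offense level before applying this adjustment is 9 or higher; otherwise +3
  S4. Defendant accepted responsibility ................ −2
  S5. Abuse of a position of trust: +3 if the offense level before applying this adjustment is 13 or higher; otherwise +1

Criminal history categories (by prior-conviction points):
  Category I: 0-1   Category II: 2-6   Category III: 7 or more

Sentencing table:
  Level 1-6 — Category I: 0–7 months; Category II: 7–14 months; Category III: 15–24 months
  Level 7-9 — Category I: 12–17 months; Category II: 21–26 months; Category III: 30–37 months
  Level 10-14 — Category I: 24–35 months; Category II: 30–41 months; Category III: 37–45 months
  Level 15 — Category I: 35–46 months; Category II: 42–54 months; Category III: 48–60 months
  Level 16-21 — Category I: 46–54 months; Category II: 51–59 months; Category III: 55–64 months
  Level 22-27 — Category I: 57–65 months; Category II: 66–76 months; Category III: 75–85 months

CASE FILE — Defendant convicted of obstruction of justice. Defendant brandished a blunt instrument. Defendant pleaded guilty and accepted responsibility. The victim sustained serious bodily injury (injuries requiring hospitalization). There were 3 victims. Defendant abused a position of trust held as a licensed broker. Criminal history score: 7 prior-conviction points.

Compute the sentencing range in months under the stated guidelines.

Base offense level for obstruction of justice: 11.
S1 applies: 11 + 3 = 14.
S2 applies: 14 + 1 = 15.
S3 applies (level before this adjustment is 15 ≥ 9, so +6): 15 + 6 = 21.
S4 applies: 21 − 2 = 19.
S5 applies (level before this adjustment is 19 ≥ 13, so +3): 19 + 3 = 22.
Final offense level: 22.
Criminal history: 7 prior points → Category III (7+).
Level 22 falls in the 22-27 band.
Grid: Level 22-27 × Category III = 75-85 months.

75-85 months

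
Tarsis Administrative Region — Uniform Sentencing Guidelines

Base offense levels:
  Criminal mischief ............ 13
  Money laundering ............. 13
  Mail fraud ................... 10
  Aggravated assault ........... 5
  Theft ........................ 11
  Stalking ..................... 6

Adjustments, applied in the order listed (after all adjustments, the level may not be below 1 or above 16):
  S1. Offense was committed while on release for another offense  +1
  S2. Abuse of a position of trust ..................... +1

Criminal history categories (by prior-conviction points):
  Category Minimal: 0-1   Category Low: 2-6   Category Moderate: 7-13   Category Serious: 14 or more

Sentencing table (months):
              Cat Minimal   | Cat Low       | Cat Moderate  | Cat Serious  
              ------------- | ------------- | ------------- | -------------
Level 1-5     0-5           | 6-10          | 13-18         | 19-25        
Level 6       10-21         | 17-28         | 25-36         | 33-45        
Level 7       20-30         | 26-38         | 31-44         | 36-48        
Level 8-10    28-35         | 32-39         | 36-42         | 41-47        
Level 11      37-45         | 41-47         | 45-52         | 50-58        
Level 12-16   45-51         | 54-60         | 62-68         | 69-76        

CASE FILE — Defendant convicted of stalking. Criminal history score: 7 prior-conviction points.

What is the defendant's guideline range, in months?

25-36 months

Base offense level for stalking: 6.
Final offense level: 6.
Criminal history: 7 prior points → Category Moderate (7-13).
Level 6 falls in the 6 band.
Grid: Level 6 × Category Moderate = 25-36 months.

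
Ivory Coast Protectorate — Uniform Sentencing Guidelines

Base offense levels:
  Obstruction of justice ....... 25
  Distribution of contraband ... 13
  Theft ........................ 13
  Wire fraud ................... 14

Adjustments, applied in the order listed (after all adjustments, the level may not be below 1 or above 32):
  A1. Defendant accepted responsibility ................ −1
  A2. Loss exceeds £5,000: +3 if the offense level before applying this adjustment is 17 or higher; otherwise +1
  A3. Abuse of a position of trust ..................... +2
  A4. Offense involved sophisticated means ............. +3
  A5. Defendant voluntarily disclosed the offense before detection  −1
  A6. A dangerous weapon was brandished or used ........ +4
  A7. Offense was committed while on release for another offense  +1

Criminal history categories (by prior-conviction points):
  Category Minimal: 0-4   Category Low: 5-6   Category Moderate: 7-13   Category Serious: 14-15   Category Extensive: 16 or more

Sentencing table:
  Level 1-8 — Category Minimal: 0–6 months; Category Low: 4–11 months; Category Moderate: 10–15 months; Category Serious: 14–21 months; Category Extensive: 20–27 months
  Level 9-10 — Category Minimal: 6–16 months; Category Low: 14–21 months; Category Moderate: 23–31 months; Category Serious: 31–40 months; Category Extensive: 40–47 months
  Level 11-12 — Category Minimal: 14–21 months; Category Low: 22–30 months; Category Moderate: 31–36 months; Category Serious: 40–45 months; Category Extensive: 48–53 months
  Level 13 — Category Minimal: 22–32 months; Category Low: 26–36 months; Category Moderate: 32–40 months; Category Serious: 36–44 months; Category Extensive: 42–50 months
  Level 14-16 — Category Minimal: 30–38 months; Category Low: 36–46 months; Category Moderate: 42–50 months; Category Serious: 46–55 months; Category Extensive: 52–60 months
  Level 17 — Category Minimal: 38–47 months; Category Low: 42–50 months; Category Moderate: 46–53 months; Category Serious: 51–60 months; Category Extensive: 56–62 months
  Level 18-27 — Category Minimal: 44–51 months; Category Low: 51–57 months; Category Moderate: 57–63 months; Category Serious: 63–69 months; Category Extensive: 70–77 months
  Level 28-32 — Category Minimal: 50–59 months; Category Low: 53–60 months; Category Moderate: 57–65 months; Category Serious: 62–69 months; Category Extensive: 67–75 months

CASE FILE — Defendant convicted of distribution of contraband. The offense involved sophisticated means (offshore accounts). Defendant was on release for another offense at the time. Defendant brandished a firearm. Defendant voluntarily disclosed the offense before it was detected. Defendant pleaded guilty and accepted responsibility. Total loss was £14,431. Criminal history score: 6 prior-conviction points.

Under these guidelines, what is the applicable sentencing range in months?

51-57 months

Base offense level for distribution of contraband: 13.
A1 applies: 13 − 1 = 12.
A2 applies (level before this adjustment is 12 < 17, so +1): 12 + 1 = 13.
A4 applies: 13 + 3 = 16.
A5 applies: 16 − 1 = 15.
A6 applies: 15 + 4 = 19.
A7 applies: 19 + 1 = 20.
Final offense level: 20.
Criminal history: 6 prior points → Category Low (5-6).
Level 20 falls in the 18-27 band.
Grid: Level 18-27 × Category Low = 51-57 months.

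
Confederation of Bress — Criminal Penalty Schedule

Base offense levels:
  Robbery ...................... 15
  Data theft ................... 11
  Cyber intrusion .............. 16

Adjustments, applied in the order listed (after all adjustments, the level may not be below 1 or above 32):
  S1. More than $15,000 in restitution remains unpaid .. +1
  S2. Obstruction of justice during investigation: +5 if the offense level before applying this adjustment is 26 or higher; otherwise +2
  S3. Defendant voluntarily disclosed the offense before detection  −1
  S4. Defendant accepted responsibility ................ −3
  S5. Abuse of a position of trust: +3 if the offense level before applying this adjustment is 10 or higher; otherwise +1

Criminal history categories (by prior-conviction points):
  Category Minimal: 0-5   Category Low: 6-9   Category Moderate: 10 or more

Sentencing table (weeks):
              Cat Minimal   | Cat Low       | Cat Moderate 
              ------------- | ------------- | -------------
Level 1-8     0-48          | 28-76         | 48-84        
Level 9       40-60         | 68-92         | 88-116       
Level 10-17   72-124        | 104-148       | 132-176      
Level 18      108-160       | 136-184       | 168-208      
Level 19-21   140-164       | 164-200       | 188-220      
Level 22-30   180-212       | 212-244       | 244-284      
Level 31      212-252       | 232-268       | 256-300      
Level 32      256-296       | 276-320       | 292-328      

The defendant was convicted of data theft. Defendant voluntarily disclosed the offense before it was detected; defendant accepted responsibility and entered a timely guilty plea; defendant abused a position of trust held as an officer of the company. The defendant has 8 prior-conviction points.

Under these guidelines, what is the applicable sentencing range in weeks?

28-76 weeks

Base offense level for data theft: 11.
S2 does not apply.
S3 applies: 11 − 1 = 10.
S4 applies: 10 − 3 = 7.
S5 applies (level before this adjustment is 7 < 10, so +1): 7 + 1 = 8.
Final offense level: 8.
Criminal history: 8 prior points → Category Low (6-9).
Level 8 falls in the 1-8 band.
Grid: Level 1-8 × Category Low = 28-76 weeks.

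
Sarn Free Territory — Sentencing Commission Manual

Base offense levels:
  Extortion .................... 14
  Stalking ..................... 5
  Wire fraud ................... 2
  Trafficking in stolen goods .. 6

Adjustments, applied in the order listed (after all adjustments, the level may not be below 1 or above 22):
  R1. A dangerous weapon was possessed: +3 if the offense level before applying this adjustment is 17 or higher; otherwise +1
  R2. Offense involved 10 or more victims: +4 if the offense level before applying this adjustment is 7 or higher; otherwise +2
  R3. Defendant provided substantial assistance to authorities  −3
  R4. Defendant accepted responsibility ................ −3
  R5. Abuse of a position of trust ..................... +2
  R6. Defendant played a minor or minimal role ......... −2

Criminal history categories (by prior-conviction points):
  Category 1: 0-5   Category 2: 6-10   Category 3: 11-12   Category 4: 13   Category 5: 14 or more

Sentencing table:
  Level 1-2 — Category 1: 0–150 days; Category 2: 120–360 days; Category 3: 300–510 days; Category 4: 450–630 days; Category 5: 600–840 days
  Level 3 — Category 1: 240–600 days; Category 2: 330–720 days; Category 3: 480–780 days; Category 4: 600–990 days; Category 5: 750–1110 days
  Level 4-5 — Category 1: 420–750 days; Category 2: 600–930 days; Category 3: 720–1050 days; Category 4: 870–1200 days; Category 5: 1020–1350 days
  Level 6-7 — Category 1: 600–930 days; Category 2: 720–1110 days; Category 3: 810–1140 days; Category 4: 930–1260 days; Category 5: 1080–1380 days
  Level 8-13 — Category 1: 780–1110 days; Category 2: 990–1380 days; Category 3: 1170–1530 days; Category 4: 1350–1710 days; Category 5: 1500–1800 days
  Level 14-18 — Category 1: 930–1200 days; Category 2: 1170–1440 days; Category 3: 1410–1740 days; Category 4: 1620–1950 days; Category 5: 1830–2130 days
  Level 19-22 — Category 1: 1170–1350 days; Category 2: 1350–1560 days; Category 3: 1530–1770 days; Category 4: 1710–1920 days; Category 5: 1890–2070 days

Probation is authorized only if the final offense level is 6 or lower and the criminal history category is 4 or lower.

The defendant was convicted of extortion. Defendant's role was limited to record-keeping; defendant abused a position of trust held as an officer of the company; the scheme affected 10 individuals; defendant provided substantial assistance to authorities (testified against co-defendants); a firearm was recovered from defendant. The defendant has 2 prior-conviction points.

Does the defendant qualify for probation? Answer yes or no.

Base offense level for extortion: 14.
R1 applies (level before this adjustment is 14 < 17, so +1): 14 + 1 = 15.
R2 applies (level before this adjustment is 15 ≥ 7, so +4): 15 + 4 = 19.
R3 applies: 19 − 3 = 16.
R5 applies: 16 + 2 = 18.
R6 applies: 18 − 2 = 16.
Final offense level: 16.
Criminal history: 2 prior points → Category 1 (0-5).
Level 16 falls in the 14-18 band.
Grid: Level 14-18 × Category 1 = 930-1200 days.
Probation check: level 16 > 6 and category 1 ≤ 4 → not eligible.

No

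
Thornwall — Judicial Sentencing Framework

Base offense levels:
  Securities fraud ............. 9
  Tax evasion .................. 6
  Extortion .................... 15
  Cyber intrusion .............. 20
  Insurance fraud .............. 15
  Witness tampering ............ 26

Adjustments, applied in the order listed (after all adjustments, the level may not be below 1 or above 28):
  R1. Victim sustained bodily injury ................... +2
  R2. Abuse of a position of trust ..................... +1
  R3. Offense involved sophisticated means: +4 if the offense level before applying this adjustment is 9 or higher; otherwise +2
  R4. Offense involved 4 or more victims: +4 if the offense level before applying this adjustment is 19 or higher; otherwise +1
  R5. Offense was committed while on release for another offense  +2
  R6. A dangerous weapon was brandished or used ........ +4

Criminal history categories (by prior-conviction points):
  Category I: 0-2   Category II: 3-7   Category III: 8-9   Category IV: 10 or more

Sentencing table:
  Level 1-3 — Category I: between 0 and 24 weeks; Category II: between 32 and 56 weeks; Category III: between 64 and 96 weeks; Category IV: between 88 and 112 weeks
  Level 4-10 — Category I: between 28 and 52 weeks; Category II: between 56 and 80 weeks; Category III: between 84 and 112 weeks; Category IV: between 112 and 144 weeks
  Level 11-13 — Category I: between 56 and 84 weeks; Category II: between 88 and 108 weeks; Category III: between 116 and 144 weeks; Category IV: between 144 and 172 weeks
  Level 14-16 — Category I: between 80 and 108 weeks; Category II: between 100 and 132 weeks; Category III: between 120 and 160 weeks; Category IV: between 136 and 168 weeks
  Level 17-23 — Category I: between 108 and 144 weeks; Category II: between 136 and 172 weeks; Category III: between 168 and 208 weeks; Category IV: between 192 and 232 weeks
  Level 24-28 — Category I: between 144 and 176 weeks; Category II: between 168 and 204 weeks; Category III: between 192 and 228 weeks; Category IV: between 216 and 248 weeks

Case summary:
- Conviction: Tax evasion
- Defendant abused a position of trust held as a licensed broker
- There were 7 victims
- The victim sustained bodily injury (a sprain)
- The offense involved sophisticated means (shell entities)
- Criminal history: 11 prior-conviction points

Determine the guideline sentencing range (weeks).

136-168 weeks

Base offense level for tax evasion: 6.
R1 applies: 6 + 2 = 8.
R2 applies: 8 + 1 = 9.
R3 applies (level before this adjustment is 9 ≥ 9, so +4): 9 + 4 = 13.
R4 applies (level before this adjustment is 13 < 19, so +1): 13 + 1 = 14.
R6 does not apply.
Final offense level: 14.
Criminal history: 11 prior points → Category IV (10+).
Level 14 falls in the 14-16 band.
Grid: Level 14-16 × Category IV = 136-168 weeks.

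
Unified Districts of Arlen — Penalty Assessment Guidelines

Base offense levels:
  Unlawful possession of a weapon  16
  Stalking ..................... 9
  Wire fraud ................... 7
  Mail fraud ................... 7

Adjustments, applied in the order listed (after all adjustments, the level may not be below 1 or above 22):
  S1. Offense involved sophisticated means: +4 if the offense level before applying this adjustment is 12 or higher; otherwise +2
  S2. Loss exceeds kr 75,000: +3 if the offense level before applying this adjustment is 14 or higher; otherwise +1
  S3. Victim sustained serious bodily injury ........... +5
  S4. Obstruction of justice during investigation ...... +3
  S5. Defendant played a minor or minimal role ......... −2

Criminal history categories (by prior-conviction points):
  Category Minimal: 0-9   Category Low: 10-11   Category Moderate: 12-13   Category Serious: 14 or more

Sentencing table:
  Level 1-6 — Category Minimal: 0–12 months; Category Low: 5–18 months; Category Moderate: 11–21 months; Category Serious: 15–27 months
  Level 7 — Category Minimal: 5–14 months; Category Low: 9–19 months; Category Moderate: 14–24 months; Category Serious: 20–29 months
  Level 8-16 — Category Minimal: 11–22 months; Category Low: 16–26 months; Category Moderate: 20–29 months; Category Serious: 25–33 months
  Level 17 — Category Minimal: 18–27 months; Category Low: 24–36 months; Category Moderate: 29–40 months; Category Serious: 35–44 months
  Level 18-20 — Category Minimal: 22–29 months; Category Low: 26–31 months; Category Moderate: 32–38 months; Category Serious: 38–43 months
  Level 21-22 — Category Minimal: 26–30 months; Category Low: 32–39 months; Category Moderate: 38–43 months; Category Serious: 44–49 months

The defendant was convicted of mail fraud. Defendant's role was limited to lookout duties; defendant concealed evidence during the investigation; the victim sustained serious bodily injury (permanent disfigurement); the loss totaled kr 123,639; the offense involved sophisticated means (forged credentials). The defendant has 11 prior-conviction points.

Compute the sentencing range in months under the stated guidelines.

Base offense level for mail fraud: 7.
S1 applies (level before this adjustment is 7 < 12, so +2): 7 + 2 = 9.
S2 applies (level before this adjustment is 9 < 14, so +1): 9 + 1 = 10.
S3 applies: 10 + 5 = 15.
S4 applies: 15 + 3 = 18.
S5 applies: 18 − 2 = 16.
Final offense level: 16.
Criminal history: 11 prior points → Category Low (10-11).
Level 16 falls in the 8-16 band.
Grid: Level 8-16 × Category Low = 16-26 months.

16-26 months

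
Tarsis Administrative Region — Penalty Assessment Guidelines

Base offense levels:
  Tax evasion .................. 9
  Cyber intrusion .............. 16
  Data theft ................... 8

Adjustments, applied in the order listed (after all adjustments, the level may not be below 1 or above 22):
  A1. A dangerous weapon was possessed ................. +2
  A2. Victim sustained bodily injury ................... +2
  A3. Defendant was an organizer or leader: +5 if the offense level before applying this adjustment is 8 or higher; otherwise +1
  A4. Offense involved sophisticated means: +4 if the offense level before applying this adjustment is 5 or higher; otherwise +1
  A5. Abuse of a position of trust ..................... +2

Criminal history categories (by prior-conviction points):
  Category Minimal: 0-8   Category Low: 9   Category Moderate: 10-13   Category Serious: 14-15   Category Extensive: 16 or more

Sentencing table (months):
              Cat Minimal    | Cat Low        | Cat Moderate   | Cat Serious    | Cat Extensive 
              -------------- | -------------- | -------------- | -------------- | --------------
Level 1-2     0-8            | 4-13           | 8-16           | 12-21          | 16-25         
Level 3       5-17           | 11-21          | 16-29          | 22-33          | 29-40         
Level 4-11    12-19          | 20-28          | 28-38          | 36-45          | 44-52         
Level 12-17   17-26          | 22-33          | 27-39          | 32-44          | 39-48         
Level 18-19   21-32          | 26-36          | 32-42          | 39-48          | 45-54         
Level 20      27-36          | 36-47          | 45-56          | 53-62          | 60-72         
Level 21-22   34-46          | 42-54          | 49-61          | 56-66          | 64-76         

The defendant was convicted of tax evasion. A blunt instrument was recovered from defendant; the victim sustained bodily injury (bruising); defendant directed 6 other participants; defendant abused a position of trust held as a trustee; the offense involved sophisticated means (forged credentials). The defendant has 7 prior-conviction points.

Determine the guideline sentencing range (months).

34-46 months

Base offense level for tax evasion: 9.
A1 applies: 9 + 2 = 11.
A2 applies: 11 + 2 = 13.
A3 applies (level before this adjustment is 13 ≥ 8, so +5): 13 + 5 = 18.
A4 applies (level before this adjustment is 18 ≥ 5, so +4): 18 + 4 = 22.
A5 applies: 22 + 2 = 24.
Level 24 exceeds the maximum of 22; capped at 22.
Final offense level: 22.
Criminal history: 7 prior points → Category Minimal (0-8).
Level 22 falls in the 21-22 band.
Grid: Level 21-22 × Category Minimal = 34-46 months.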